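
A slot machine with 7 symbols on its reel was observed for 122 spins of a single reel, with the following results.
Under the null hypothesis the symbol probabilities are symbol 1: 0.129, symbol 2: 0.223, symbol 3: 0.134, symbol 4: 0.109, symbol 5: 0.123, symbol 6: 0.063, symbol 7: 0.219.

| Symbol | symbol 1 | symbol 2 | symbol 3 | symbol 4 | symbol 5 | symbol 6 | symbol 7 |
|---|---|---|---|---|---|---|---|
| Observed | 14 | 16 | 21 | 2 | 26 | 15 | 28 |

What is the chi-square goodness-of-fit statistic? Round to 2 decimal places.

30.81

Expected counts E_i = n·p_i: 122×0.129 = 15.738, 122×0.223 = 27.206, 122×0.134 = 16.348, 122×0.109 = 13.298, 122×0.123 = 15.006, 122×0.063 = 7.686, 122×0.219 = 26.718.
symbol 1: (14 − 15.738)²/15.738 = 3.020644/15.738 = 0.192
symbol 2: (16 − 27.206)²/27.206 = 125.574436/27.206 = 4.616
symbol 3: (21 − 16.348)²/16.348 = 21.641104/16.348 = 1.324
symbol 4: (2 − 13.298)²/13.298 = 127.644804/13.298 = 9.599
symbol 5: (26 − 15.006)²/15.006 = 120.868036/15.006 = 8.055
symbol 6: (15 − 7.686)²/7.686 = 53.494596/7.686 = 6.960
symbol 7: (28 − 26.718)²/26.718 = 1.643524/26.718 = 0.062
Sum = 30.81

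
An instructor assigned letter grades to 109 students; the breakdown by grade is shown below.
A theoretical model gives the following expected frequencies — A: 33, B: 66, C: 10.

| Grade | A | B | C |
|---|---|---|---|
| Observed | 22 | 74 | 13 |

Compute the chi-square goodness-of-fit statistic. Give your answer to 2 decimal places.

5.54

χ² = (22−33)²/33 + (74−66)²/66 + (13−10)²/10
   = 3.667 + 0.970 + 0.900
Sum = 5.54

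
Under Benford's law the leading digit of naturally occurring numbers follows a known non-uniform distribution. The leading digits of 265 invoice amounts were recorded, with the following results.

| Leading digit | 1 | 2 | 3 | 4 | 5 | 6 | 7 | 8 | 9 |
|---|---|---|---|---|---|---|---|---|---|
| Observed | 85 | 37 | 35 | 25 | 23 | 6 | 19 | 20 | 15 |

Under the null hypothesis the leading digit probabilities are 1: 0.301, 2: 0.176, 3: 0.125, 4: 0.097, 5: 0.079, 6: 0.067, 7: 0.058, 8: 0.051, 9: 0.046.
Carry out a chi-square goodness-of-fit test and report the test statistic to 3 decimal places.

15.065

Expected counts E_i = n·p_i: 265×0.301 = 79.765, 265×0.176 = 46.64, 265×0.125 = 33.125, 265×0.097 = 25.705, 265×0.079 = 20.935, 265×0.067 = 17.755, 265×0.058 = 15.37, 265×0.051 = 13.515, 265×0.046 = 12.19.
χ² = (85−79.765)²/79.765 + (37−46.64)²/46.64 + (35−33.125)²/33.125 + (25−25.705)²/25.705 + (23−20.935)²/20.935 + (6−17.755)²/17.755 + (19−15.37)²/15.37 + (20−13.515)²/13.515 + (15−12.19)²/12.19
   = 0.3436 + 1.9925 + 0.1061 + 0.0193 + 0.2037 + 7.7826 + 0.8573 + 3.1117 + 0.6478
Sum = 15.065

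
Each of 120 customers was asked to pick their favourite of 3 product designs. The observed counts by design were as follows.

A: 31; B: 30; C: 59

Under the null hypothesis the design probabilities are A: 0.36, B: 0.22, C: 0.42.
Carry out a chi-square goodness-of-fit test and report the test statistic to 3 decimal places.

5.404

Expected counts E_i = n·p_i: 120×0.36 = 43.2, 120×0.22 = 26.4, 120×0.42 = 50.4.
χ² = (31−43.2)²/43.2 + (30−26.4)²/26.4 + (59−50.4)²/50.4
   = 3.4454 + 0.4909 + 1.4675
Sum = 5.404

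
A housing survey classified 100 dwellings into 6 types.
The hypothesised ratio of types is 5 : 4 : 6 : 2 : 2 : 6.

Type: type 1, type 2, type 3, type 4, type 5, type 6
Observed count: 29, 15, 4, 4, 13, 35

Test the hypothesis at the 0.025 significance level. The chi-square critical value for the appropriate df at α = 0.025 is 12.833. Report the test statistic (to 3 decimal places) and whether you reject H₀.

Ratio total = 25. Expected counts: 100×5/25 = 20, 100×4/25 = 16, 100×6/25 = 24, 100×2/25 = 8, 100×2/25 = 8, 100×6/25 = 24.
type 1: (29 − 20)²/20 = 81/20 = 4.0500
type 2: (15 − 16)²/16 = 1/16 = 0.0625
type 3: (4 − 24)²/24 = 400/24 = 16.6667
type 4: (4 − 8)²/8 = 16/8 = 2.0000
type 5: (13 − 8)²/8 = 25/8 = 3.1250
type 6: (35 − 24)²/24 = 121/24 = 5.0417
Sum = 30.946
df = 5. Since 30.946 > 12.833, we reject H₀.

30.946; reject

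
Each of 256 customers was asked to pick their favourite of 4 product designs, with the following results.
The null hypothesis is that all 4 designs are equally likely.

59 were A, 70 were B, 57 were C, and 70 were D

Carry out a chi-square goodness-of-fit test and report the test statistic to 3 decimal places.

Expected count for each of the 4 categories: 256/4 = 64.
cat         O        E   (O−E)²/E
A          59       64     0.3906
B          70       64     0.5625
C          57       64     0.7656
D          70       64     0.5625
Sum = 2.281

2.281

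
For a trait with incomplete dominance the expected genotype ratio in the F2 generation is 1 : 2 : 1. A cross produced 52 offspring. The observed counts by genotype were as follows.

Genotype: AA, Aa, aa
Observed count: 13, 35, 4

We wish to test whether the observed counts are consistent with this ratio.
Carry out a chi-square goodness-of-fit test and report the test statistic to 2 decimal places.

Ratio total = 4. Expected counts: 52×1/4 = 13, 52×2/4 = 26, 52×1/4 = 13.
cat         O        E   (O−E)²/E
AA         13       13      0.000
Aa         35       26      3.115
aa          4       13      6.231
Sum = 9.35

9.35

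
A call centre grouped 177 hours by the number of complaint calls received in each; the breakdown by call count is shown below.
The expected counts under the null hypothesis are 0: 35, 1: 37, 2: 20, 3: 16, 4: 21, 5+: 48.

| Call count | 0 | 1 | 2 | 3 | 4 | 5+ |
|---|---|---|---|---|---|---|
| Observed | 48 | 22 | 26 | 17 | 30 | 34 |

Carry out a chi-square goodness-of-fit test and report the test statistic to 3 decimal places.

0: (48 − 35)²/35 = 169/35 = 4.8286
1: (22 − 37)²/37 = 225/37 = 6.0811
2: (26 − 20)²/20 = 36/20 = 1.8000
3: (17 − 16)²/16 = 1/16 = 0.0625
4: (30 − 21)²/21 = 81/21 = 3.8571
5+: (34 − 48)²/48 = 196/48 = 4.0833
Sum = 20.713

20.713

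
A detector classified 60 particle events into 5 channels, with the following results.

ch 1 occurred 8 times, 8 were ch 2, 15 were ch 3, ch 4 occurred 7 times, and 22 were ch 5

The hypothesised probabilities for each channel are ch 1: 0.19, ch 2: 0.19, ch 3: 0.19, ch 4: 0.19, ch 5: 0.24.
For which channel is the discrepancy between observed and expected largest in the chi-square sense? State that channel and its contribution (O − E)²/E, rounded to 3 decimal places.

ch 5, 4.011

Expected counts E_i = n·p_i: 60×0.19 = 11.4, 60×0.19 = 11.4, 60×0.19 = 11.4, 60×0.19 = 11.4, 60×0.24 = 14.4.
χ² = (8−11.4)²/11.4 + (8−11.4)²/11.4 + (15−11.4)²/11.4 + (7−11.4)²/11.4 + (22−14.4)²/14.4
   = 1.0140 + 1.0140 + 1.1368 + 1.6982 + 4.0111
The largest term is for ch 5: 4.011.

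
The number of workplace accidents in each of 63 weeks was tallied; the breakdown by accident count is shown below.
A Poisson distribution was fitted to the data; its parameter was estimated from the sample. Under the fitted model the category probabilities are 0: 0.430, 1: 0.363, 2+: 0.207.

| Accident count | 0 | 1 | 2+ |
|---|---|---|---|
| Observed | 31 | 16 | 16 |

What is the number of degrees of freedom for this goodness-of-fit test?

There are k = 3 categories and 1 parameter estimated from the data, so df = 3 − 1 − 1 = 1.

1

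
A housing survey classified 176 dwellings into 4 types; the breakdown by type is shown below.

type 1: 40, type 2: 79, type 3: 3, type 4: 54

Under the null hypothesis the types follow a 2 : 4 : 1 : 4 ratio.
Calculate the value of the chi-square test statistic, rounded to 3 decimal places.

Ratio total = 11. Expected counts: 176×2/11 = 32, 176×4/11 = 64, 176×1/11 = 16, 176×4/11 = 64.
χ² = (40−32)²/32 + (79−64)²/64 + (3−16)²/16 + (54−64)²/64
   = 2.0000 + 3.5156 + 10.5625 + 1.5625
Sum = 17.641

17.641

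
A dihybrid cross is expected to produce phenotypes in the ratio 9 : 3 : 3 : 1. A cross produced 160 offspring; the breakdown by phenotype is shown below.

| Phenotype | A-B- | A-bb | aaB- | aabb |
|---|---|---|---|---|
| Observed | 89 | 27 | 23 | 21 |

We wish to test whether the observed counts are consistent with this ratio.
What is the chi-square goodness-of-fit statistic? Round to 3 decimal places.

14.044

Ratio total = 16. Expected counts: 160×9/16 = 90, 160×3/16 = 30, 160×3/16 = 30, 160×1/16 = 10.
χ² = (89−90)²/90 + (27−30)²/30 + (23−30)²/30 + (21−10)²/10
   = 0.0111 + 0.3000 + 1.6333 + 12.1000
Sum = 14.044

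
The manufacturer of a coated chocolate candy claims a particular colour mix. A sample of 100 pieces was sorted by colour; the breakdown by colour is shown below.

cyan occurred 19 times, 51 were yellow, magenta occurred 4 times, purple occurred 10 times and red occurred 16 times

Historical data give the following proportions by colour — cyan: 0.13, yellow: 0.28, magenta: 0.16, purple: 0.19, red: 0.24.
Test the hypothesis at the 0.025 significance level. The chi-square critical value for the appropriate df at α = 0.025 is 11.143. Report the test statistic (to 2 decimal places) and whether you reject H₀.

37.59; reject

Expected counts E_i = n·p_i: 100×0.13 = 13, 100×0.28 = 28, 100×0.16 = 16, 100×0.19 = 19, 100×0.24 = 24.
cat          O        E   (O−E)²/E
cyan        19       13      2.769
yellow      51       28     18.893
magenta      4       16      9.000
purple      10       19      4.263
red         16       24      2.667
Sum = 37.59
df = 4. Since 37.59 > 11.143, we reject H₀.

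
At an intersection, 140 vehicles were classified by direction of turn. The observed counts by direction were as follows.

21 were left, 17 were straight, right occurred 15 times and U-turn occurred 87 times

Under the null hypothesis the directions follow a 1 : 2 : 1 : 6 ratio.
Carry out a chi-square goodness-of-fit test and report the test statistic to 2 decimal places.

8.00

Ratio total = 10. Expected counts: 140×1/10 = 14, 140×2/10 = 28, 140×1/10 = 14, 140×6/10 = 84.
cat           O        E   (O−E)²/E
left         21       14      3.500
straight     17       28      4.321
right        15       14      0.071
U-turn       87       84      0.107
Sum = 8.00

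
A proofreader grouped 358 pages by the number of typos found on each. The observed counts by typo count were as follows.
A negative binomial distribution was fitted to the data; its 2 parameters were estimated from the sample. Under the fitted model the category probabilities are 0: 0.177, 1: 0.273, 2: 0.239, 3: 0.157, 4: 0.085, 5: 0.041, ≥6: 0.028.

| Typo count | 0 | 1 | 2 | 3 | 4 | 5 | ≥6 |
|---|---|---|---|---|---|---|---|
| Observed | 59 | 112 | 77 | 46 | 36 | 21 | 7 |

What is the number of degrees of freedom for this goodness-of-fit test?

4

There are k = 7 categories and 2 parameters estimated from the data, so df = 7 − 1 − 2 = 4.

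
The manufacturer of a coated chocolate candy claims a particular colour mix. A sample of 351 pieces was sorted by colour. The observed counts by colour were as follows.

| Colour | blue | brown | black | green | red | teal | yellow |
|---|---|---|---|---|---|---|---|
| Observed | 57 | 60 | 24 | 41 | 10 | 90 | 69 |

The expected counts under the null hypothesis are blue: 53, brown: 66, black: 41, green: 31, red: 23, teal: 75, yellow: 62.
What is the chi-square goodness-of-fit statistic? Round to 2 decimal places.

22.26

χ² = (57−53)²/53 + (60−66)²/66 + (24−41)²/41 + (41−31)²/31 + (10−23)²/23 + (90−75)²/75 + (69−62)²/62
   = 0.302 + 0.545 + 7.049 + 3.226 + 7.348 + 3.000 + 0.790
Sum = 22.26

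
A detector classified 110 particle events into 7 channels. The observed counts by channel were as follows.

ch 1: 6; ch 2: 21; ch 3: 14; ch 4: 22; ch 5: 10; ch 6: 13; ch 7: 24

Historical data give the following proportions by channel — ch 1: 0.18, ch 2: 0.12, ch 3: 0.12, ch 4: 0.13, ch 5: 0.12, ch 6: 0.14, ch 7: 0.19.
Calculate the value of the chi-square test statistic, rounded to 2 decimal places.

Expected counts E_i = n·p_i: 110×0.18 = 19.8, 110×0.12 = 13.2, 110×0.12 = 13.2, 110×0.13 = 14.3, 110×0.12 = 13.2, 110×0.14 = 15.4, 110×0.19 = 20.9.
cat         O        E   (O−E)²/E
ch 1        6     19.8      9.618
ch 2       21     13.2      4.609
ch 3       14     13.2      0.048
ch 4       22     14.3      4.146
ch 5       10     13.2      0.776
ch 6       13     15.4      0.374
ch 7       24     20.9      0.460
Sum = 20.03

20.03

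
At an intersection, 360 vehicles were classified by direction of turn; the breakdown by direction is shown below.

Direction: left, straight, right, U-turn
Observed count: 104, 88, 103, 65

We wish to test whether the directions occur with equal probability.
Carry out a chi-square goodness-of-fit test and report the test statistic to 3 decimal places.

11.044

Under H₀ each category has probability 1/4, so each expected count is 360/4 = 90.
left: (104 − 90)²/90 = 196/90 = 2.1778
straight: (88 − 90)²/90 = 4/90 = 0.0444
right: (103 − 90)²/90 = 169/90 = 1.8778
U-turn: (65 − 90)²/90 = 625/90 = 6.9444
Sum = 11.044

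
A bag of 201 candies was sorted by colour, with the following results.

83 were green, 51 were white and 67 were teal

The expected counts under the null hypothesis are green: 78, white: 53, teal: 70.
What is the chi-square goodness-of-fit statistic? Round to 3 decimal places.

cat         O        E   (O−E)²/E
green      83       78     0.3205
white      51       53     0.0755
teal       67       70     0.1286
Sum = 0.525

0.525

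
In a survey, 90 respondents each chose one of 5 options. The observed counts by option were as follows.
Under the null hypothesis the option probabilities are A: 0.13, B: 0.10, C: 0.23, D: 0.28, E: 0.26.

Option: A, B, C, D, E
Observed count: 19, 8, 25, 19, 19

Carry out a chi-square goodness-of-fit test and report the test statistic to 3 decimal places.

7.912

Expected counts E_i = n·p_i: 90×0.13 = 11.7, 90×0.10 = 9, 90×0.23 = 20.7, 90×0.28 = 25.2, 90×0.26 = 23.4.
χ² = (19−11.7)²/11.7 + (8−9)²/9 + (25−20.7)²/20.7 + (19−25.2)²/25.2 + (19−23.4)²/23.4
   = 4.5547 + 0.1111 + 0.8932 + 1.5254 + 0.8274
Sum = 7.912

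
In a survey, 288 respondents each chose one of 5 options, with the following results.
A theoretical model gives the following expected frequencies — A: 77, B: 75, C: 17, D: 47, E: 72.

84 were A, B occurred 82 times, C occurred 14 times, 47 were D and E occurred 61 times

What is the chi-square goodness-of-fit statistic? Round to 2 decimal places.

3.50

cat         O        E   (O−E)²/E
A          84       77      0.636
B          82       75      0.653
C          14       17      0.529
D          47       47      0.000
E          61       72      1.681
Sum = 3.50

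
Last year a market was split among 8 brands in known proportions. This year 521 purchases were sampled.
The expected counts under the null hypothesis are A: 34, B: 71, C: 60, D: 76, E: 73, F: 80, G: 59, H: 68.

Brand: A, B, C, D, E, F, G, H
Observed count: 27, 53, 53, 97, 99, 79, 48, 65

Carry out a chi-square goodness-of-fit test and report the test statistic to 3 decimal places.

A: (27 − 34)²/34 = 49/34 = 1.4412
B: (53 − 71)²/71 = 324/71 = 4.5634
C: (53 − 60)²/60 = 49/60 = 0.8167
D: (97 − 76)²/76 = 441/76 = 5.8026
E: (99 − 73)²/73 = 676/73 = 9.2603
F: (79 − 80)²/80 = 1/80 = 0.0125
G: (48 − 59)²/59 = 121/59 = 2.0508
H: (65 − 68)²/68 = 9/68 = 0.1324
Sum = 24.080

24.080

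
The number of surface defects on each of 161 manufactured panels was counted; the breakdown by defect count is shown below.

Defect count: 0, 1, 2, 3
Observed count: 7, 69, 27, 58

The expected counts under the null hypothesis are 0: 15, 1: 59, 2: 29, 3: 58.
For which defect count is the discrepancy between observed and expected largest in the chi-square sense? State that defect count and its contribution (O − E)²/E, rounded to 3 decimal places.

0: (7 − 15)²/15 = 64/15 = 4.2667
1: (69 − 59)²/59 = 100/59 = 1.6949
2: (27 − 29)²/29 = 4/29 = 0.1379
3: (58 − 58)²/58 = 0/58 = 0.0000
The largest term is for 0: 4.267.

0, 4.267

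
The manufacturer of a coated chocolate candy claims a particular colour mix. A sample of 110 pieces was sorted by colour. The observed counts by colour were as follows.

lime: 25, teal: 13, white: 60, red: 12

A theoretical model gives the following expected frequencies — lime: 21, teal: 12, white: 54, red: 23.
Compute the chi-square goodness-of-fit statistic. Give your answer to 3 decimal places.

6.773

χ² = (25−21)²/21 + (13−12)²/12 + (60−54)²/54 + (12−23)²/23
   = 0.7619 + 0.0833 + 0.6667 + 5.2609
Sum = 6.773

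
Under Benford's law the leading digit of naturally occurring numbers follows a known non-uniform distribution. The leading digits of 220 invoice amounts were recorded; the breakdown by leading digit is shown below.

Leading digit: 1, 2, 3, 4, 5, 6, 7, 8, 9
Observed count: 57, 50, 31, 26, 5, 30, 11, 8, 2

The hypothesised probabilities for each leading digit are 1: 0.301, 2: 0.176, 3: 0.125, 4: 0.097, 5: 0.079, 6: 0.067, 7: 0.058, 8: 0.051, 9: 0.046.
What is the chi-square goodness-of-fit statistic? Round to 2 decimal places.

Expected counts E_i = n·p_i: 220×0.301 = 66.22, 220×0.176 = 38.72, 220×0.125 = 27.5, 220×0.097 = 21.34, 220×0.079 = 17.38, 220×0.067 = 14.74, 220×0.058 = 12.76, 220×0.051 = 11.22, 220×0.046 = 10.12.
1: (57 − 66.22)²/66.22 = 85.0084/66.22 = 1.284
2: (50 − 38.72)²/38.72 = 127.2384/38.72 = 3.286
3: (31 − 27.5)²/27.5 = 12.25/27.5 = 0.445
4: (26 − 21.34)²/21.34 = 21.7156/21.34 = 1.018
5: (5 − 17.38)²/17.38 = 153.2644/17.38 = 8.818
6: (30 − 14.74)²/14.74 = 232.8676/14.74 = 15.798
7: (11 − 12.76)²/12.76 = 3.0976/12.76 = 0.243
8: (8 − 11.22)²/11.22 = 10.3684/11.22 = 0.924
9: (2 − 10.12)²/10.12 = 65.9344/10.12 = 6.515
Sum = 38.33

38.33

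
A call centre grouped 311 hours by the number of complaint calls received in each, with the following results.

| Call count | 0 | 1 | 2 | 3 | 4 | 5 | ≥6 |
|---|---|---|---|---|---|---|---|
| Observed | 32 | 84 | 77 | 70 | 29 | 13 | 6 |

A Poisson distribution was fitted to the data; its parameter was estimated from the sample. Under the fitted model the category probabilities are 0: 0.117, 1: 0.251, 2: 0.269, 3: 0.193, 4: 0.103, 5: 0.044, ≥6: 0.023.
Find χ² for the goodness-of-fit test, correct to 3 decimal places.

Expected counts E_i = n·p_i: 311×0.117 = 36.387, 311×0.251 = 78.061, 311×0.269 = 83.659, 311×0.193 = 60.023, 311×0.103 = 32.033, 311×0.044 = 13.684, 311×0.023 = 7.153.
χ² = (32−36.387)²/36.387 + (84−78.061)²/78.061 + (77−83.659)²/83.659 + (70−60.023)²/60.023 + (29−32.033)²/32.033 + (13−13.684)²/13.684 + (6−7.153)²/7.153
   = 0.5289 + 0.4518 + 0.5300 + 1.6584 + 0.2872 + 0.0342 + 0.1859
Sum = 3.676

3.676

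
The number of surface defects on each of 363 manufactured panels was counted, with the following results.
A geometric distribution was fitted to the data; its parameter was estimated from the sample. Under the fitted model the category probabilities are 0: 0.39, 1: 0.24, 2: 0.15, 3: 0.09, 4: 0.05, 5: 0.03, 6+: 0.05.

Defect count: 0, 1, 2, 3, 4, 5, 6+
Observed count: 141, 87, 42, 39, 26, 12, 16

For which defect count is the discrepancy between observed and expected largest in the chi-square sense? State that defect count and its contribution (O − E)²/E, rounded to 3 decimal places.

4, 3.395

Expected counts E_i = n·p_i: 363×0.39 = 141.57, 363×0.24 = 87.12, 363×0.15 = 54.45, 363×0.09 = 32.67, 363×0.05 = 18.15, 363×0.03 = 10.89, 363×0.05 = 18.15.
χ² = (141−141.57)²/141.57 + (87−87.12)²/87.12 + (42−54.45)²/54.45 + (39−32.67)²/32.67 + (26−18.15)²/18.15 + (12−10.89)²/10.89 + (16−18.15)²/18.15
   = 0.0023 + 0.0002 + 2.8467 + 1.2265 + 3.3952 + 0.1131 + 0.2547
The largest term is for 4: 3.395.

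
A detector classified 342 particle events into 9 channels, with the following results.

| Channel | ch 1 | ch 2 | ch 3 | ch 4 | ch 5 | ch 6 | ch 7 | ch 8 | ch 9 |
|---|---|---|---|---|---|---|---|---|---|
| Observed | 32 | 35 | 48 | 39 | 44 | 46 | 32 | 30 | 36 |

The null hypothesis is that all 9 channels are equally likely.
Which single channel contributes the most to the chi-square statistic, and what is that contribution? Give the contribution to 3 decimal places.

ch 3, 2.632

Expected count for each of the 9 categories: 342/9 = 38.
ch 1: (32 − 38)²/38 = 36/38 = 0.9474
ch 2: (35 − 38)²/38 = 9/38 = 0.2368
ch 3: (48 − 38)²/38 = 100/38 = 2.6316
ch 4: (39 − 38)²/38 = 1/38 = 0.0263
ch 5: (44 − 38)²/38 = 36/38 = 0.9474
ch 6: (46 − 38)²/38 = 64/38 = 1.6842
ch 7: (32 − 38)²/38 = 36/38 = 0.9474
ch 8: (30 − 38)²/38 = 64/38 = 1.6842
ch 9: (36 − 38)²/38 = 4/38 = 0.1053
The largest term is for ch 3: 2.632.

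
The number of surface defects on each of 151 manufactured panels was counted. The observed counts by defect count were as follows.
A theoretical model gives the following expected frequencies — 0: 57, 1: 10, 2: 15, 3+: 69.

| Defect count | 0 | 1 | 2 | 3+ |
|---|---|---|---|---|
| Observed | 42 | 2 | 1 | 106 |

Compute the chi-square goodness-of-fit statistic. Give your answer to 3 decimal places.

43.255

0: (42 − 57)²/57 = 225/57 = 3.9474
1: (2 − 10)²/10 = 64/10 = 6.4000
2: (1 − 15)²/15 = 196/15 = 13.0667
3+: (106 − 69)²/69 = 1369/69 = 19.8406
Sum = 43.255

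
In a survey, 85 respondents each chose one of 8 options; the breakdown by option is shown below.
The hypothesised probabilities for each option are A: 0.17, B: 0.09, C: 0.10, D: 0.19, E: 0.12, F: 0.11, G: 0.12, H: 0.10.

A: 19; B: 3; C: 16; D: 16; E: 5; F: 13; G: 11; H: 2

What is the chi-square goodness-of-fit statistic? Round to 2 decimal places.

19.99

Expected counts E_i = n·p_i: 85×0.17 = 14.45, 85×0.09 = 7.65, 85×0.10 = 8.5, 85×0.19 = 16.15, 85×0.12 = 10.2, 85×0.11 = 9.35, 85×0.12 = 10.2, 85×0.10 = 8.5.
A: (19 − 14.45)²/14.45 = 20.7025/14.45 = 1.433
B: (3 − 7.65)²/7.65 = 21.6225/7.65 = 2.826
C: (16 − 8.5)²/8.5 = 56.25/8.5 = 6.618
D: (16 − 16.15)²/16.15 = 0.0225/16.15 = 0.001
E: (5 − 10.2)²/10.2 = 27.04/10.2 = 2.651
F: (13 − 9.35)²/9.35 = 13.3225/9.35 = 1.425
G: (11 − 10.2)²/10.2 = 0.64/10.2 = 0.063
H: (2 − 8.5)²/8.5 = 42.25/8.5 = 4.971
Sum = 19.99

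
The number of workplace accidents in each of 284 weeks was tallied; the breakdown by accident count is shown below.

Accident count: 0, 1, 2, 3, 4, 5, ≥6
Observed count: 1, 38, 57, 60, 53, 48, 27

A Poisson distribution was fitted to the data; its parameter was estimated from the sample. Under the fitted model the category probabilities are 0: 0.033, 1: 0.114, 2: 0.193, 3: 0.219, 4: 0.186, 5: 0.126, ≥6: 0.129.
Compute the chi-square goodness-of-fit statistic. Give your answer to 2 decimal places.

Expected counts E_i = n·p_i: 284×0.033 = 9.372, 284×0.114 = 32.376, 284×0.193 = 54.812, 284×0.219 = 62.196, 284×0.186 = 52.824, 284×0.126 = 35.784, 284×0.129 = 36.636.
0: (1 − 9.372)²/9.372 = 70.090384/9.372 = 7.479
1: (38 − 32.376)²/32.376 = 31.629376/32.376 = 0.977
2: (57 − 54.812)²/54.812 = 4.787344/54.812 = 0.087
3: (60 − 62.196)²/62.196 = 4.822416/62.196 = 0.078
4: (53 − 52.824)²/52.824 = 0.030976/52.824 = 0.001
5: (48 − 35.784)²/35.784 = 149.230656/35.784 = 4.170
≥6: (27 − 36.636)²/36.636 = 92.852496/36.636 = 2.534
Sum = 15.33

15.33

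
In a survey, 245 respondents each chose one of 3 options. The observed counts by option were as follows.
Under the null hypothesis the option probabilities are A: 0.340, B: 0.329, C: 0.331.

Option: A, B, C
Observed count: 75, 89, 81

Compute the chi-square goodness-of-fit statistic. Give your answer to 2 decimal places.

1.70

Expected counts E_i = n·p_i: 245×0.340 = 83.3, 245×0.329 = 80.605, 245×0.331 = 81.095.
A: (75 − 83.3)²/83.3 = 68.89/83.3 = 0.827
B: (89 − 80.605)²/80.605 = 70.476025/80.605 = 0.874
C: (81 − 81.095)²/81.095 = 0.009025/81.095 = 0.000
Sum = 1.70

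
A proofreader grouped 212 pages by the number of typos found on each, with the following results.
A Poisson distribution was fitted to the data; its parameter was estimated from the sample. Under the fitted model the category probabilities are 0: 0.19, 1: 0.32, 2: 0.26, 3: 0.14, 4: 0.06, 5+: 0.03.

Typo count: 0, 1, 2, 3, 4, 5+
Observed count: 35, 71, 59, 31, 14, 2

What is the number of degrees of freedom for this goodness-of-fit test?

4

There are k = 6 categories and 1 parameter estimated from the data, so df = 6 − 1 − 1 = 4.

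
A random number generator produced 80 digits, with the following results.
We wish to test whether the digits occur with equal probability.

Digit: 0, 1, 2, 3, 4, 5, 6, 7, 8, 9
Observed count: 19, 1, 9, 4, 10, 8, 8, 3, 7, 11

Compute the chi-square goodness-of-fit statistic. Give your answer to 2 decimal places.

28.25

Expected count for each of the 10 categories: 80/10 = 8.
cat         O        E   (O−E)²/E
0          19        8     15.125
1           1        8      6.125
2           9        8      0.125
3           4        8      2.000
4          10        8      0.500
5           8        8      0.000
6           8        8      0.000
7           3        8      3.125
8           7        8      0.125
9          11        8      1.125
Sum = 28.25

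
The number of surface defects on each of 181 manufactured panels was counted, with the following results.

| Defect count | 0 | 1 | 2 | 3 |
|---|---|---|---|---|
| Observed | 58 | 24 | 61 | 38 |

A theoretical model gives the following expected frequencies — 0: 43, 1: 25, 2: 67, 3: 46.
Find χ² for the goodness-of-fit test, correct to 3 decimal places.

7.201

χ² = (58−43)²/43 + (24−25)²/25 + (61−67)²/67 + (38−46)²/46
   = 5.2326 + 0.0400 + 0.5373 + 1.3913
Sum = 7.201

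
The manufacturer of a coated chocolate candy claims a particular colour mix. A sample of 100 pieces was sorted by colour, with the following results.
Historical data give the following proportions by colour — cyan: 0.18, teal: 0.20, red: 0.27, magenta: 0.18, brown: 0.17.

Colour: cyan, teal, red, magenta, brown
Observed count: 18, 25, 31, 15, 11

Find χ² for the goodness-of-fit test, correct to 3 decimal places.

4.460

Expected counts E_i = n·p_i: 100×0.18 = 18, 100×0.20 = 20, 100×0.27 = 27, 100×0.18 = 18, 100×0.17 = 17.
cat          O        E   (O−E)²/E
cyan        18       18     0.0000
teal        25       20     1.2500
red         31       27     0.5926
magenta     15       18     0.5000
brown       11       17     2.1176
Sum = 4.460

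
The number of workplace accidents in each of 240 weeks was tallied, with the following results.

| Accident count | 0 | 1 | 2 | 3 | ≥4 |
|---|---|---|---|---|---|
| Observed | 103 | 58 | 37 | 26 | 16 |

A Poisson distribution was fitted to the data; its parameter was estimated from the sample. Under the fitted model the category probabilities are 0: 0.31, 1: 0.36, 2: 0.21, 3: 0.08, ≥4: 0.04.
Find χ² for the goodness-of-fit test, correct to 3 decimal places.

Expected counts E_i = n·p_i: 240×0.31 = 74.4, 240×0.36 = 86.4, 240×0.21 = 50.4, 240×0.08 = 19.2, 240×0.04 = 9.6.
cat         O        E   (O−E)²/E
0         103     74.4    10.9941
1          58     86.4     9.3352
2          37     50.4     3.5627
3          26     19.2     2.4083
≥4         16      9.6     4.2667
Sum = 30.567

30.567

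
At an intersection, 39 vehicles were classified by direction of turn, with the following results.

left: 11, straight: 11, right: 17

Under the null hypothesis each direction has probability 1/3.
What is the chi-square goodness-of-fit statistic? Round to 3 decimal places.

Expected count for each of the 3 categories: 39/3 = 13.
χ² = (11−13)²/13 + (11−13)²/13 + (17−13)²/13
   = 0.3077 + 0.3077 + 1.2308
Sum = 1.846

1.846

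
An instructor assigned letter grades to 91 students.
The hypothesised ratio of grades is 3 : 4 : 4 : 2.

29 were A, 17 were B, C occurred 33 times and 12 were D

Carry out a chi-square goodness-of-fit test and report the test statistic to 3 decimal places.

Ratio total = 13. Expected counts: 91×3/13 = 21, 91×4/13 = 28, 91×4/13 = 28, 91×2/13 = 14.
cat         O        E   (O−E)²/E
A          29       21     3.0476
B          17       28     4.3214
C          33       28     0.8929
D          12       14     0.2857
Sum = 8.548

8.548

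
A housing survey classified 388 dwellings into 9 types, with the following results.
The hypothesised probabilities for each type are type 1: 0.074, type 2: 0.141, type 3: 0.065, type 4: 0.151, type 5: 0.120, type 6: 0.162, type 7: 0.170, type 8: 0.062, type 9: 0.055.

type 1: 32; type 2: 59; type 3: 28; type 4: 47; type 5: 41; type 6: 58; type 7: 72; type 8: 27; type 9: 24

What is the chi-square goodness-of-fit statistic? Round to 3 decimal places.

Expected counts E_i = n·p_i: 388×0.074 = 28.712, 388×0.141 = 54.708, 388×0.065 = 25.22, 388×0.151 = 58.588, 388×0.120 = 46.56, 388×0.162 = 62.856, 388×0.170 = 65.96, 388×0.062 = 24.056, 388×0.055 = 21.34.
type 1: (32 − 28.712)²/28.712 = 10.810944/28.712 = 0.3765
type 2: (59 − 54.708)²/54.708 = 18.421264/54.708 = 0.3367
type 3: (28 − 25.22)²/25.22 = 7.7284/25.22 = 0.3064
type 4: (47 − 58.588)²/58.588 = 134.281744/58.588 = 2.2920
type 5: (41 − 46.56)²/46.56 = 30.9136/46.56 = 0.6640
type 6: (58 − 62.856)²/62.856 = 23.580736/62.856 = 0.3752
type 7: (72 − 65.96)²/65.96 = 36.4816/65.96 = 0.5531
type 8: (27 − 24.056)²/24.056 = 8.667136/24.056 = 0.3603
type 9: (24 − 21.34)²/21.34 = 7.0756/21.34 = 0.3316
Sum = 5.596

5.596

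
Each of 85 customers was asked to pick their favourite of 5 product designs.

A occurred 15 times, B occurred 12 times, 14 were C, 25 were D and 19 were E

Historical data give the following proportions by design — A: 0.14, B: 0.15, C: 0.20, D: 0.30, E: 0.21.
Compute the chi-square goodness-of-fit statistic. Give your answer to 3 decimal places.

1.465

Expected counts E_i = n·p_i: 85×0.14 = 11.9, 85×0.15 = 12.75, 85×0.20 = 17, 85×0.30 = 25.5, 85×0.21 = 17.85.
χ² = (15−11.9)²/11.9 + (12−12.75)²/12.75 + (14−17)²/17 + (25−25.5)²/25.5 + (19−17.85)²/17.85
   = 0.8076 + 0.0441 + 0.5294 + 0.0098 + 0.0741
Sum = 1.465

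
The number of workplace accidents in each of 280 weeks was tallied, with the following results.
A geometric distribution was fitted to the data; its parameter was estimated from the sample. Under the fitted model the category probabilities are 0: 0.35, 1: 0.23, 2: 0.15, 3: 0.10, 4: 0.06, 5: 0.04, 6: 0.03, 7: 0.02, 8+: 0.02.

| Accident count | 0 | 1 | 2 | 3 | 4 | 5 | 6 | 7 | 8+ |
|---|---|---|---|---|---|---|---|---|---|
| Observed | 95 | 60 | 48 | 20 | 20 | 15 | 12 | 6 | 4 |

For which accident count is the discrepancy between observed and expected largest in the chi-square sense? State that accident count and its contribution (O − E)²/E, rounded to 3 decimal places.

Expected counts E_i = n·p_i: 280×0.35 = 98, 280×0.23 = 64.4, 280×0.15 = 42, 280×0.10 = 28, 280×0.06 = 16.8, 280×0.04 = 11.2, 280×0.03 = 8.4, 280×0.02 = 5.6, 280×0.02 = 5.6.
0: (95 − 98)²/98 = 9/98 = 0.0918
1: (60 − 64.4)²/64.4 = 19.36/64.4 = 0.3006
2: (48 − 42)²/42 = 36/42 = 0.8571
3: (20 − 28)²/28 = 64/28 = 2.2857
4: (20 − 16.8)²/16.8 = 10.24/16.8 = 0.6095
5: (15 − 11.2)²/11.2 = 14.44/11.2 = 1.2893
6: (12 − 8.4)²/8.4 = 12.96/8.4 = 1.5429
7: (6 − 5.6)²/5.6 = 0.16/5.6 = 0.0286
8+: (4 − 5.6)²/5.6 = 2.56/5.6 = 0.4571
The largest term is for 3: 2.286.

3, 2.286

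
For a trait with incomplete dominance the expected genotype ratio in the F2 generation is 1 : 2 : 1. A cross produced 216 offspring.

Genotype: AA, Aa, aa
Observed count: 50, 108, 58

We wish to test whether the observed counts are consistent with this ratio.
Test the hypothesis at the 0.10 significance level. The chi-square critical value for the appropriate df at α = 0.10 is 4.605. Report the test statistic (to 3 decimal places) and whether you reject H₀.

0.593; do not reject

Ratio total = 4. Expected counts: 216×1/4 = 54, 216×2/4 = 108, 216×1/4 = 54.
cat         O        E   (O−E)²/E
AA         50       54     0.2963
Aa        108      108     0.0000
aa         58       54     0.2963
Sum = 0.593
df = 2. Since 0.593 < 4.605, we do not reject H₀.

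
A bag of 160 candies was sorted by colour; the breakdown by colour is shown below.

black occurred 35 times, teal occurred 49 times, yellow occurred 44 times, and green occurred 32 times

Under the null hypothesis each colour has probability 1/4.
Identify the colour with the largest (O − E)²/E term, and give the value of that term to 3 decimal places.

Under H₀ each category has probability 1/4, so each expected count is 160/4 = 40.
black: (35 − 40)²/40 = 25/40 = 0.6250
teal: (49 − 40)²/40 = 81/40 = 2.0250
yellow: (44 − 40)²/40 = 16/40 = 0.4000
green: (32 − 40)²/40 = 64/40 = 1.6000
The largest term is for teal: 2.025.

teal, 2.025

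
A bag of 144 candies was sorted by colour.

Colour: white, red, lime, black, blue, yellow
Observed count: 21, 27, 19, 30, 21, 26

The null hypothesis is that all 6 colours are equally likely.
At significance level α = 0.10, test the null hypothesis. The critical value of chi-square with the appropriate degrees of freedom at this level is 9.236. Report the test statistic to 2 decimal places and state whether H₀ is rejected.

Under H₀ each category has probability 1/6, so each expected count is 144/6 = 24.
χ² = (21−24)²/24 + (27−24)²/24 + (19−24)²/24 + (30−24)²/24 + (21−24)²/24 + (26−24)²/24
   = 0.375 + 0.375 + 1.042 + 1.500 + 0.375 + 0.167
Sum = 3.83
df = 5. Since 3.83 < 9.236, we do not reject H₀.

3.83; do not reject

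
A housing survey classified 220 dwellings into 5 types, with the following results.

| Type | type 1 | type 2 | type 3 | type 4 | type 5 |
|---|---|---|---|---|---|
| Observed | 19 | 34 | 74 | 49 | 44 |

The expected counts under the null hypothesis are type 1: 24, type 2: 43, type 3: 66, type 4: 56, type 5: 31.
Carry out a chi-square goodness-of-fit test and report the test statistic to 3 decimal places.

10.222

cat         O        E   (O−E)²/E
type 1     19       24     1.0417
type 2     34       43     1.8837
type 3     74       66     0.9697
type 4     49       56     0.8750
type 5     44       31     5.4516
Sum = 10.222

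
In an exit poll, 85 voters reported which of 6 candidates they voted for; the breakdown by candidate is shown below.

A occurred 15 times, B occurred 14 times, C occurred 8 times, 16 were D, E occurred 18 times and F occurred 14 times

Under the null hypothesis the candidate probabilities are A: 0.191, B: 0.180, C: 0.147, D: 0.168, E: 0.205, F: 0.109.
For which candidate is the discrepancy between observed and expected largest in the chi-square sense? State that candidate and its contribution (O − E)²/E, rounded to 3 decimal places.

Expected counts E_i = n·p_i: 85×0.191 = 16.235, 85×0.180 = 15.3, 85×0.147 = 12.495, 85×0.168 = 14.28, 85×0.205 = 17.425, 85×0.109 = 9.265.
cat         O        E   (O−E)²/E
A          15   16.235     0.0939
B          14     15.3     0.1105
C           8   12.495     1.6170
D          16    14.28     0.2072
E          18   17.425     0.0190
F          14    9.265     2.4199
The largest term is for F: 2.420.

F, 2.420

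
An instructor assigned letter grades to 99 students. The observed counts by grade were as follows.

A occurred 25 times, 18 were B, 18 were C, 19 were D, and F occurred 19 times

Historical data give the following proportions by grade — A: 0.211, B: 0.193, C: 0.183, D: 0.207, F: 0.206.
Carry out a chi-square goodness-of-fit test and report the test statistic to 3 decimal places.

Expected counts E_i = n·p_i: 99×0.211 = 20.889, 99×0.193 = 19.107, 99×0.183 = 18.117, 99×0.207 = 20.493, 99×0.206 = 20.394.
A: (25 − 20.889)²/20.889 = 16.900321/20.889 = 0.8091
B: (18 − 19.107)²/19.107 = 1.225449/19.107 = 0.0641
C: (18 − 18.117)²/18.117 = 0.013689/18.117 = 0.0008
D: (19 − 20.493)²/20.493 = 2.229049/20.493 = 0.1088
F: (19 − 20.394)²/20.394 = 1.943236/20.394 = 0.0953
Sum = 1.078

1.078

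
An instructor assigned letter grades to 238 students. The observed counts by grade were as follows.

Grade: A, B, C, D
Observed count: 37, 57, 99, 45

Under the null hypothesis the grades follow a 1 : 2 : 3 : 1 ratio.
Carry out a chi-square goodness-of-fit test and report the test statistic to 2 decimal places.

Ratio total = 7. Expected counts: 238×1/7 = 34, 238×2/7 = 68, 238×3/7 = 102, 238×1/7 = 34.
cat         O        E   (O−E)²/E
A          37       34      0.265
B          57       68      1.779
C          99      102      0.088
D          45       34      3.559
Sum = 5.69

5.69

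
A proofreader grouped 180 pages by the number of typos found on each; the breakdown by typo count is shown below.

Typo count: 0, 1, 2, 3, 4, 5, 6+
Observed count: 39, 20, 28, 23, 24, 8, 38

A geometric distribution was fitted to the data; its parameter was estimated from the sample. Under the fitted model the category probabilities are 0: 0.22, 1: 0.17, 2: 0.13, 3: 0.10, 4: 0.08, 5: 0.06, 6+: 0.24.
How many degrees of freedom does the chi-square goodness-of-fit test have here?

There are k = 7 categories and 1 parameter estimated from the data, so df = 7 − 1 − 1 = 5.

5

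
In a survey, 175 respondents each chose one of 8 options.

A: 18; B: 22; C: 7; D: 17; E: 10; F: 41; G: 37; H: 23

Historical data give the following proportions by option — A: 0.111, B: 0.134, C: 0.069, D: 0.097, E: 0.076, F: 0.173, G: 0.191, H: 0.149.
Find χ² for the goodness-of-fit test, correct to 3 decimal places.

Expected counts E_i = n·p_i: 175×0.111 = 19.425, 175×0.134 = 23.45, 175×0.069 = 12.075, 175×0.097 = 16.975, 175×0.076 = 13.3, 175×0.173 = 30.275, 175×0.191 = 33.425, 175×0.149 = 26.075.
χ² = (18−19.425)²/19.425 + (22−23.45)²/23.45 + (7−12.075)²/12.075 + (17−16.975)²/16.975 + (10−13.3)²/13.3 + (41−30.275)²/30.275 + (37−33.425)²/33.425 + (23−26.075)²/26.075
   = 0.1045 + 0.0897 + 2.1330 + 0.0000 + 0.8188 + 3.7994 + 0.3824 + 0.3626
Sum = 7.690

7.690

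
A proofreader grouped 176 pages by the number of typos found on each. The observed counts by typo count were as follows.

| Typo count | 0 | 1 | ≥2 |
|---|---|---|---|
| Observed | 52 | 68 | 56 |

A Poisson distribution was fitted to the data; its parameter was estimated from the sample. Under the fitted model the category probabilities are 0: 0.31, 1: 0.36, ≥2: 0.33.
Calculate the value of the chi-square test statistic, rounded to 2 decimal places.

0.53

Expected counts E_i = n·p_i: 176×0.31 = 54.56, 176×0.36 = 63.36, 176×0.33 = 58.08.
cat         O        E   (O−E)²/E
0          52    54.56      0.120
1          68    63.36      0.340
≥2         56    58.08      0.074
Sum = 0.53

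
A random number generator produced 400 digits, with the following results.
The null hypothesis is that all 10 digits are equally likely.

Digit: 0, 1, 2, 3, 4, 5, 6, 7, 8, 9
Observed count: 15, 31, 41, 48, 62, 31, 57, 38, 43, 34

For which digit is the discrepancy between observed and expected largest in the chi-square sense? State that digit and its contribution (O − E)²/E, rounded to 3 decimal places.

Expected count for each of the 10 categories: 400/10 = 40.
χ² = (15−40)²/40 + (31−40)²/40 + (41−40)²/40 + (48−40)²/40 + (62−40)²/40 + (31−40)²/40 + (57−40)²/40 + (38−40)²/40 + (43−40)²/40 + (34−40)²/40
   = 15.6250 + 2.0250 + 0.0250 + 1.6000 + 12.1000 + 2.0250 + 7.2250 + 0.1000 + 0.2250 + 0.9000
The largest term is for 0: 15.625.

0, 15.625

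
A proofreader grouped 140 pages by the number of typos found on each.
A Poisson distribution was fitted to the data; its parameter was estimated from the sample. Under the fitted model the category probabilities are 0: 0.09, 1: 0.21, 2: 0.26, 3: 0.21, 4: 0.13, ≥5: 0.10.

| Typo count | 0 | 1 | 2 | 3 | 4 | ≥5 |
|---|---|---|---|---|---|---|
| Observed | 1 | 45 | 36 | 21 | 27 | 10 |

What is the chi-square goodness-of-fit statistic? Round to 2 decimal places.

26.76

Expected counts E_i = n·p_i: 140×0.09 = 12.6, 140×0.21 = 29.4, 140×0.26 = 36.4, 140×0.21 = 29.4, 140×0.13 = 18.2, 140×0.10 = 14.
0: (1 − 12.6)²/12.6 = 134.56/12.6 = 10.679
1: (45 − 29.4)²/29.4 = 243.36/29.4 = 8.278
2: (36 − 36.4)²/36.4 = 0.16/36.4 = 0.004
3: (21 − 29.4)²/29.4 = 70.56/29.4 = 2.400
4: (27 − 18.2)²/18.2 = 77.44/18.2 = 4.255
≥5: (10 − 14)²/14 = 16/14 = 1.143
Sum = 26.76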